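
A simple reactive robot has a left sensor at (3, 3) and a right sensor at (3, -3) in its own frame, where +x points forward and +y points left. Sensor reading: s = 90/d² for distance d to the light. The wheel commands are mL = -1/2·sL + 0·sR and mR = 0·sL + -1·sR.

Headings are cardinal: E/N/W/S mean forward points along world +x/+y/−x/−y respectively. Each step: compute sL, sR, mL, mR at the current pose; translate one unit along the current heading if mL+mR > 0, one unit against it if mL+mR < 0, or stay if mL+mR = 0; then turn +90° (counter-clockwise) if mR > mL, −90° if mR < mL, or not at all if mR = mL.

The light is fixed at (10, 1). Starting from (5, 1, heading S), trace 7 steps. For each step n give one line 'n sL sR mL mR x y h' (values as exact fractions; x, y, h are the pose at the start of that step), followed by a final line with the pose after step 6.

0 90/13 90/73 -45/13 -90/73 5 1 S
1 9/2 45/4 -9/4 -45/4 5 2 E
2 90/13 18/17 -45/13 -18/17 4 2 S
3 45/17 9 -45/34 -9 4 3 E
4 90/17 90/101 -45/17 -90/101 3 3 S
5 45/26 45/8 -45/52 -45/8 3 4 E
6 18/5 90/121 -9/5 -90/121 2 4 S
final 2 5 E

n=0: pose=(5,1,S); sL=90/13, sR=90/73; mL=-45/13, mR=-90/73; mL+mR=-4455/949 → advance -1; mR−mL=2115/949 → turn +1·90°
n=1: pose=(5,2,E); sL=9/2, sR=45/4; mL=-9/4, mR=-45/4; mL+mR=-27/2 → advance -1; mR−mL=-9 → turn -1·90°
n=2: pose=(4,2,S); sL=90/13, sR=18/17; mL=-45/13, mR=-18/17; mL+mR=-999/221 → advance -1; mR−mL=531/221 → turn +1·90°
n=3: pose=(4,3,E); sL=45/17, sR=9; mL=-45/34, mR=-9; mL+mR=-351/34 → advance -1; mR−mL=-261/34 → turn -1·90°
n=4: pose=(3,3,S); sL=90/17, sR=90/101; mL=-45/17, mR=-90/101; mL+mR=-6075/1717 → advance -1; mR−mL=3015/1717 → turn +1·90°
n=5: pose=(3,4,E); sL=45/26, sR=45/8; mL=-45/52, mR=-45/8; mL+mR=-675/104 → advance -1; mR−mL=-495/104 → turn -1·90°
n=6: pose=(2,4,S); sL=18/5, sR=90/121; mL=-9/5, mR=-90/121; mL+mR=-1539/605 → advance -1; mR−mL=639/605 → turn +1·90°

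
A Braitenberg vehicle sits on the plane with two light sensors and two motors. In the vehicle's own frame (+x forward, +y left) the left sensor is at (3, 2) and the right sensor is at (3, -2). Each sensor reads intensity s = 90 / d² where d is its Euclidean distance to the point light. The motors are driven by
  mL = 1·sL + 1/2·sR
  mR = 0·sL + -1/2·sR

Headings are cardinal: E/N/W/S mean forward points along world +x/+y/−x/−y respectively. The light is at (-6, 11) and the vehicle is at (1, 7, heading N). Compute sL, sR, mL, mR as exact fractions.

45/13 45/41 4275/1066 -45/82

left sensor world pos  = (-1, 10); dL² = 26
right sensor world pos = (3, 10); dR² = 82
sL = 90/26 = 45/13
sR = 90/82 = 45/41
mL = 1·sL + 1/2·sR = 4275/1066
mR = 0·sL + -1/2·sR = -45/82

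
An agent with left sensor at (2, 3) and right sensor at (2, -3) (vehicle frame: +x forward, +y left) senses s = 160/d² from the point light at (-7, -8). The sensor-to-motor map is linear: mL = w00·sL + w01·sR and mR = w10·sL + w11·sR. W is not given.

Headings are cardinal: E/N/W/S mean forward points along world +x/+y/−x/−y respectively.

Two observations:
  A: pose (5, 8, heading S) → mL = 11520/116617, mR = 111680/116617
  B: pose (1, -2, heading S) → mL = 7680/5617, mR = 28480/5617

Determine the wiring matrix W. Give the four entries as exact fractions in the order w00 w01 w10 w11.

obs A: pose=(5,8,S) → sL=160/421, sR=160/277, mL=11520/116617, mR=111680/116617
obs B: pose=(1,-2,S) → sL=160/137, sR=160/41, mL=7680/5617, mR=28480/5617
sensor matrix S = [[160/421, 160/277], [160/137, 160/41]]; det S = 529612800/655037689
solve [mL_A; mL_B] = S·[w00; w01] and [mR_A; mR_B] = S·[w10; w11]:
  w00 = -1/2, w01 = 1/2, w10 = 1, w11 = 1

-1/2 1/2 1 1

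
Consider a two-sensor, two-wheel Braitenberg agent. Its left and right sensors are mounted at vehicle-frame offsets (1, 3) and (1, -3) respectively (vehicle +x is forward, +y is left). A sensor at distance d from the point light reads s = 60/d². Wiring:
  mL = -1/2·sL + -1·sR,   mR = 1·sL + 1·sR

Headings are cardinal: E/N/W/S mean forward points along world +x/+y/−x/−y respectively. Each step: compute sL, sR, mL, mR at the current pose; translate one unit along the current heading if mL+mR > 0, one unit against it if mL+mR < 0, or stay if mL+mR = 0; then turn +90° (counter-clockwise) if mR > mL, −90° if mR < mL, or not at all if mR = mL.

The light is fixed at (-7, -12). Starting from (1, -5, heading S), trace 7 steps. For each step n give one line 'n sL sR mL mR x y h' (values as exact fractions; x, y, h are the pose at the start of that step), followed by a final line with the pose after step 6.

0 60/157 60/61 -11250/9577 13080/9577 1 -5 S
1 10/27 2/3 -23/27 28/27 1 -6 E
2 12/17 60/193 -2178/3281 3336/3281 2 -6 N
3 3/4 15/41 -243/328 183/164 2 -5 W
4 60/157 60/61 -11250/9577 13080/9577 1 -5 S
5 10/27 2/3 -23/27 28/27 1 -6 E
6 12/17 60/193 -2178/3281 3336/3281 2 -6 N
final 2 -5 W

n=0: pose=(1,-5,S); sL=60/157, sR=60/61; mL=-11250/9577, mR=13080/9577; mL+mR=30/157 → advance +1; mR−mL=24330/9577 → turn +1·90°
n=1: pose=(1,-6,E); sL=10/27, sR=2/3; mL=-23/27, mR=28/27; mL+mR=5/27 → advance +1; mR−mL=17/9 → turn +1·90°
n=2: pose=(2,-6,N); sL=12/17, sR=60/193; mL=-2178/3281, mR=3336/3281; mL+mR=6/17 → advance +1; mR−mL=5514/3281 → turn +1·90°
n=3: pose=(2,-5,W); sL=3/4, sR=15/41; mL=-243/328, mR=183/164; mL+mR=3/8 → advance +1; mR−mL=609/328 → turn +1·90°
n=4: pose=(1,-5,S); sL=60/157, sR=60/61; mL=-11250/9577, mR=13080/9577; mL+mR=30/157 → advance +1; mR−mL=24330/9577 → turn +1·90°
n=5: pose=(1,-6,E); sL=10/27, sR=2/3; mL=-23/27, mR=28/27; mL+mR=5/27 → advance +1; mR−mL=17/9 → turn +1·90°
n=6: pose=(2,-6,N); sL=12/17, sR=60/193; mL=-2178/3281, mR=3336/3281; mL+mR=6/17 → advance +1; mR−mL=5514/3281 → turn +1·90°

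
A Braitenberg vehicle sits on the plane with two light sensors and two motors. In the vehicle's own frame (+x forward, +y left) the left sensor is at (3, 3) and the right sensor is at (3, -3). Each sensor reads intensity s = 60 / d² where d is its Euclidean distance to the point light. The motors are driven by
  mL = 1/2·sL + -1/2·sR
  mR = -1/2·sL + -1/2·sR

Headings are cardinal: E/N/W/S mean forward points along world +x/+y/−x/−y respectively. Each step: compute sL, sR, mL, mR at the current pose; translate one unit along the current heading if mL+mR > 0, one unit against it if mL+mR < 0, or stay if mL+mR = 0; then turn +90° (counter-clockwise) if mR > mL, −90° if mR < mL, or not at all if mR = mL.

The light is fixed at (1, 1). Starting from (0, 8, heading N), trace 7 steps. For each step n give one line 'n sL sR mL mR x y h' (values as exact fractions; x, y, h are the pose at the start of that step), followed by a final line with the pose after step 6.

0 15/29 15/26 -45/1508 -825/1508 0 8 N
1 12/17 60/13 -432/221 -588/221 0 7 E
2 6 30/17 36/17 -66/17 -1 7 S
3 60/41 12/25 504/1025 -996/1025 -1 8 W
4 15/29 15/26 -45/1508 -825/1508 0 8 N
5 12/17 60/13 -432/221 -588/221 0 7 E
6 6 30/17 36/17 -66/17 -1 7 S
final -1 8 W

n=0: pose=(0,8,N); sL=15/29, sR=15/26; mL=-45/1508, mR=-825/1508; mL+mR=-15/26 → advance -1; mR−mL=-15/29 → turn -1·90°
n=1: pose=(0,7,E); sL=12/17, sR=60/13; mL=-432/221, mR=-588/221; mL+mR=-60/13 → advance -1; mR−mL=-12/17 → turn -1·90°
n=2: pose=(-1,7,S); sL=6, sR=30/17; mL=36/17, mR=-66/17; mL+mR=-30/17 → advance -1; mR−mL=-6 → turn -1·90°
n=3: pose=(-1,8,W); sL=60/41, sR=12/25; mL=504/1025, mR=-996/1025; mL+mR=-12/25 → advance -1; mR−mL=-60/41 → turn -1·90°
n=4: pose=(0,8,N); sL=15/29, sR=15/26; mL=-45/1508, mR=-825/1508; mL+mR=-15/26 → advance -1; mR−mL=-15/29 → turn -1·90°
n=5: pose=(0,7,E); sL=12/17, sR=60/13; mL=-432/221, mR=-588/221; mL+mR=-60/13 → advance -1; mR−mL=-12/17 → turn -1·90°
n=6: pose=(-1,7,S); sL=6, sR=30/17; mL=36/17, mR=-66/17; mL+mR=-30/17 → advance -1; mR−mL=-6 → turn -1·90°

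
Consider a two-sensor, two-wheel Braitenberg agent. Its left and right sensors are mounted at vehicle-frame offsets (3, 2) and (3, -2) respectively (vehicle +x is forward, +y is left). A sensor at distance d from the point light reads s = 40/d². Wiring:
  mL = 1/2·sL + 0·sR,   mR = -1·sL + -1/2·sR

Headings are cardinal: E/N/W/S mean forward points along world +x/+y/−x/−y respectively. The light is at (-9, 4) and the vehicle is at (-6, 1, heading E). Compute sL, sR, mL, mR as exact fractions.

40/37 40/61 20/37 -3180/2257

left sensor world pos  = (-3, 3); dL² = 37
right sensor world pos = (-3, -1); dR² = 61
sL = 40/37 = 40/37
sR = 40/61 = 40/61
mL = 1/2·sL + 0·sR = 20/37
mR = -1·sL + -1/2·sR = -3180/2257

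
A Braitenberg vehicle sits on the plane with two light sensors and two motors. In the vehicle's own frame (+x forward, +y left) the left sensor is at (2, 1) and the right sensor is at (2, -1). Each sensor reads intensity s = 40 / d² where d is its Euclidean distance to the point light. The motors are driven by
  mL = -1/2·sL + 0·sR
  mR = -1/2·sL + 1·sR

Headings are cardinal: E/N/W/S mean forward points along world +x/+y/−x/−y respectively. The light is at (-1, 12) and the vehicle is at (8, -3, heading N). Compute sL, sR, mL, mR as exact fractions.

40/233 40/269 -20/233 3940/62677

left sensor world pos  = (7, -1); dL² = 233
right sensor world pos = (9, -1); dR² = 269
sL = 40/233 = 40/233
sR = 40/269 = 40/269
mL = -1/2·sL + 0·sR = -20/233
mR = -1/2·sL + 1·sR = 3940/62677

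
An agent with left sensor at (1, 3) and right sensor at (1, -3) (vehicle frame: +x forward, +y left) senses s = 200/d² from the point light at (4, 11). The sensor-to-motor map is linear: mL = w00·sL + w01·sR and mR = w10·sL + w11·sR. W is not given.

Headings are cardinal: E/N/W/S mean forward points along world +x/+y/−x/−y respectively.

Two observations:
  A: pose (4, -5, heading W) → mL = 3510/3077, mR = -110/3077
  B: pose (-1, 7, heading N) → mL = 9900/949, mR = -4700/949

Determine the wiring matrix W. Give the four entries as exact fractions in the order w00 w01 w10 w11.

1 1/2 1 -1/2

obs A: pose=(4,-5,W) → sL=100/181, sR=20/17, mL=3510/3077, mR=-110/3077
obs B: pose=(-1,7,N) → sL=200/73, sR=200/13, mL=9900/949, mR=-4700/949
sensor matrix S = [[100/181, 20/17], [200/73, 200/13]]; det S = 15408000/2920073
solve [mL_A; mL_B] = S·[w00; w01] and [mR_A; mR_B] = S·[w10; w11]:
  w00 = 1, w01 = 1/2, w10 = 1, w11 = -1/2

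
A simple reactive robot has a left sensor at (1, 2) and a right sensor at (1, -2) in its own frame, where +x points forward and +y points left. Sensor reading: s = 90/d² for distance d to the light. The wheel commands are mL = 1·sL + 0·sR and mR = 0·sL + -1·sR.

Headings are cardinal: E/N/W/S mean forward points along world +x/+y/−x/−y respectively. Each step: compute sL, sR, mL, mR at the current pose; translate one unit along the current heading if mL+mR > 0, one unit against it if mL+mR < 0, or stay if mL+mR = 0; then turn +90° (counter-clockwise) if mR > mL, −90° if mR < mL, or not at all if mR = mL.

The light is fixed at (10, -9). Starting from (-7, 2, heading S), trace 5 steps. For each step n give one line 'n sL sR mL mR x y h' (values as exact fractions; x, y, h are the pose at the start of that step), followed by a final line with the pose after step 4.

0 18/65 90/461 18/65 -90/461 -7 2 S
1 45/194 5/26 45/194 -5/26 -7 1 W
2 90/521 90/377 90/521 -90/377 -8 1 N
3 9/41 45/169 9/41 -45/169 -8 0 E
4 90/353 18/101 90/353 -18/101 -9 0 S
final -9 -1 W

n=0: pose=(-7,2,S); sL=18/65, sR=90/461; mL=18/65, mR=-90/461; mL+mR=2448/29965 → advance +1; mR−mL=-14148/29965 → turn -1·90°
n=1: pose=(-7,1,W); sL=45/194, sR=5/26; mL=45/194, mR=-5/26; mL+mR=50/1261 → advance +1; mR−mL=-535/1261 → turn -1·90°
n=2: pose=(-8,1,N); sL=90/521, sR=90/377; mL=90/521, mR=-90/377; mL+mR=-12960/196417 → advance -1; mR−mL=-80820/196417 → turn -1·90°
n=3: pose=(-8,0,E); sL=9/41, sR=45/169; mL=9/41, mR=-45/169; mL+mR=-324/6929 → advance -1; mR−mL=-3366/6929 → turn -1·90°
n=4: pose=(-9,0,S); sL=90/353, sR=18/101; mL=90/353, mR=-18/101; mL+mR=2736/35653 → advance +1; mR−mL=-15444/35653 → turn -1·90°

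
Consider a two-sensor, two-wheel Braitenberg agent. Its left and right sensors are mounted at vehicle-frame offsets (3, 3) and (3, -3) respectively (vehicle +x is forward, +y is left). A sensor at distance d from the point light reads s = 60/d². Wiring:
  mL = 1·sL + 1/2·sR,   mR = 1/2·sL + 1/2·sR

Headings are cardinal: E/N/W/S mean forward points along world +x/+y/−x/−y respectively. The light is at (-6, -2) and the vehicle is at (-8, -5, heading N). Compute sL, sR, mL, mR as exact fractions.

12/5 60 162/5 156/5

left sensor world pos  = (-11, -2); dL² = 25
right sensor world pos = (-5, -2); dR² = 1
sL = 60/25 = 12/5
sR = 60/1 = 60
mL = 1·sL + 1/2·sR = 162/5
mR = 1/2·sL + 1/2·sR = 156/5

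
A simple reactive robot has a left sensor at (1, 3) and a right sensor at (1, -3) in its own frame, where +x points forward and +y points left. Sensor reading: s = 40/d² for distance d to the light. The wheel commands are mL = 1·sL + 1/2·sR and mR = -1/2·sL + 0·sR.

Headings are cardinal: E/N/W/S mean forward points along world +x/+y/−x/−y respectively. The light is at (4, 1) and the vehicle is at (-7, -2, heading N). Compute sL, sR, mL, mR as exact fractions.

1/5 10/17 42/85 -1/10

left sensor world pos  = (-10, -1); dL² = 200
right sensor world pos = (-4, -1); dR² = 68
sL = 40/200 = 1/5
sR = 40/68 = 10/17
mL = 1·sL + 1/2·sR = 42/85
mR = -1/2·sL + 0·sR = -1/10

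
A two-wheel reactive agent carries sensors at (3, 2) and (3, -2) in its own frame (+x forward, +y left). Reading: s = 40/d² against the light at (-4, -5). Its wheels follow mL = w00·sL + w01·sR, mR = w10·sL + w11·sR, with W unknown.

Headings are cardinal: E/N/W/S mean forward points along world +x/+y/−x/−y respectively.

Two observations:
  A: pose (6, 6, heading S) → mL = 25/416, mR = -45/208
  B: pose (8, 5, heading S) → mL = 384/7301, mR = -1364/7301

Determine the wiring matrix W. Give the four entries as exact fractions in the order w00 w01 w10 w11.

-1/2 1/2 1/2 -1

obs A: pose=(6,6,S) → sL=5/26, sR=5/16, mL=25/416, mR=-45/208
obs B: pose=(8,5,S) → sL=8/49, sR=40/149, mL=384/7301, mR=-1364/7301
sensor matrix S = [[5/26, 5/16], [8/49, 40/149]]; det S = 115/189826
solve [mL_A; mL_B] = S·[w00; w01] and [mR_A; mR_B] = S·[w10; w11]:
  w00 = -1/2, w01 = 1/2, w10 = 1/2, w11 = -1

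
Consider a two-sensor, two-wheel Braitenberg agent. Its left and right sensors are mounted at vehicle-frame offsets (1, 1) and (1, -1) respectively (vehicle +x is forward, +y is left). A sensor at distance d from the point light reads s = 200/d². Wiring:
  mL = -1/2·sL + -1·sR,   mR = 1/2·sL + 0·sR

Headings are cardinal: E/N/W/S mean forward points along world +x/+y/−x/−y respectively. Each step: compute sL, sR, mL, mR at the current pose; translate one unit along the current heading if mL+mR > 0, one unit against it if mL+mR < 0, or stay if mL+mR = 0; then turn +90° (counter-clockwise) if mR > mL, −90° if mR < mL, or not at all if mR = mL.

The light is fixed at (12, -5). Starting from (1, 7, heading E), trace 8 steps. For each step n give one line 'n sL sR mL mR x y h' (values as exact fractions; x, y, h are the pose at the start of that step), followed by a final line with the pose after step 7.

n=0: pose=(1,7,E); sL=200/269, sR=200/221; mL=-75900/59449, mR=100/269; mL+mR=-200/221 → advance -1; mR−mL=98000/59449 → turn +1·90°
n=1: pose=(0,7,N); sL=100/169, sR=20/29; mL=-4830/4901, mR=50/169; mL+mR=-20/29 → advance -1; mR−mL=6280/4901 → turn +1·90°
n=2: pose=(0,6,W); sL=200/269, sR=200/313; mL=-85100/84197, mR=100/269; mL+mR=-200/313 → advance -1; mR−mL=116400/84197 → turn +1·90°
n=3: pose=(1,6,S); sL=1, sR=50/61; mL=-161/122, mR=1/2; mL+mR=-50/61 → advance -1; mR−mL=111/61 → turn +1·90°
n=4: pose=(1,7,E); sL=200/269, sR=200/221; mL=-75900/59449, mR=100/269; mL+mR=-200/221 → advance -1; mR−mL=98000/59449 → turn +1·90°
n=5: pose=(0,7,N); sL=100/169, sR=20/29; mL=-4830/4901, mR=50/169; mL+mR=-20/29 → advance -1; mR−mL=6280/4901 → turn +1·90°
n=6: pose=(0,6,W); sL=200/269, sR=200/313; mL=-85100/84197, mR=100/269; mL+mR=-200/313 → advance -1; mR−mL=116400/84197 → turn +1·90°
n=7: pose=(1,6,S); sL=1, sR=50/61; mL=-161/122, mR=1/2; mL+mR=-50/61 → advance -1; mR−mL=111/61 → turn +1·90°

0 200/269 200/221 -75900/59449 100/269 1 7 E
1 100/169 20/29 -4830/4901 50/169 0 7 N
2 200/269 200/313 -85100/84197 100/269 0 6 W
3 1 50/61 -161/122 1/2 1 6 S
4 200/269 200/221 -75900/59449 100/269 1 7 E
5 100/169 20/29 -4830/4901 50/169 0 7 N
6 200/269 200/313 -85100/84197 100/269 0 6 W
7 1 50/61 -161/122 1/2 1 6 S
final 1 7 E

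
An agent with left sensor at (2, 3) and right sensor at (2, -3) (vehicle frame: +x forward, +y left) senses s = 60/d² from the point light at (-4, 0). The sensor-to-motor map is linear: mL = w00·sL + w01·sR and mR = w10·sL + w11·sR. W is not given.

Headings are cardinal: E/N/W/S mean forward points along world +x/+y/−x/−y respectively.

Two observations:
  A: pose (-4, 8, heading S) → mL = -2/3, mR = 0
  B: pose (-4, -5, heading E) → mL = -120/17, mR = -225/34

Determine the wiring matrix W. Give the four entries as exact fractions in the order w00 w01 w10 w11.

-1 1/2 -1 1

obs A: pose=(-4,8,S) → sL=4/3, sR=4/3, mL=-2/3, mR=0
obs B: pose=(-4,-5,E) → sL=15/2, sR=15/17, mL=-120/17, mR=-225/34
sensor matrix S = [[4/3, 4/3], [15/2, 15/17]]; det S = -150/17
solve [mL_A; mL_B] = S·[w00; w01] and [mR_A; mR_B] = S·[w10; w11]:
  w00 = -1, w01 = 1/2, w10 = -1, w11 = 1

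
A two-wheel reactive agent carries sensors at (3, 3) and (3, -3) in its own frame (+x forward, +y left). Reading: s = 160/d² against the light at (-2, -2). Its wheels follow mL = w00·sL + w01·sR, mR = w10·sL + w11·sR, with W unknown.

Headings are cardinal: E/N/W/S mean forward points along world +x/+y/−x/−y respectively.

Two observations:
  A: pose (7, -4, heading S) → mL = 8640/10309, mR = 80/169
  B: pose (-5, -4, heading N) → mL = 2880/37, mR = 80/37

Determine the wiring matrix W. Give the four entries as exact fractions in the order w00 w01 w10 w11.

-1/2 1/2 1/2 0

obs A: pose=(7,-4,S) → sL=160/169, sR=160/61, mL=8640/10309, mR=80/169
obs B: pose=(-5,-4,N) → sL=160/37, sR=160, mL=2880/37, mR=80/37
sensor matrix S = [[160/169, 160/61], [160/37, 160]]; det S = 53452800/381433
solve [mL_A; mL_B] = S·[w00; w01] and [mR_A; mR_B] = S·[w10; w11]:
  w00 = -1/2, w01 = 1/2, w10 = 1/2, w11 = 0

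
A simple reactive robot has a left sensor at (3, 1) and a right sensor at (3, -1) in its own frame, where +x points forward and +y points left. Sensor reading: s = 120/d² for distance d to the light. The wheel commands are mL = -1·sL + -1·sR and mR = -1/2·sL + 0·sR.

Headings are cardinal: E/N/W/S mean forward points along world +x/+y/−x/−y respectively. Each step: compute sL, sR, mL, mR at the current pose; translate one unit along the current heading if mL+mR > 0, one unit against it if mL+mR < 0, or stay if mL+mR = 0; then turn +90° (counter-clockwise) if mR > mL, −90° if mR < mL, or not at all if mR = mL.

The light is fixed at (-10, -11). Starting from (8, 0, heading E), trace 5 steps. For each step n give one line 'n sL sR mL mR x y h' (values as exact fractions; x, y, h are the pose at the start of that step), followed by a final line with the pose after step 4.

0 8/39 120/541 -9008/21099 -4/39 8 0 E
1 30/113 3/13 -729/1469 -15/113 7 0 N
2 120/277 120/317 -71280/87809 -60/277 7 -1 W
3 12/41 60/169 -4488/6929 -6/41 8 -1 S
4 8/39 120/541 -9008/21099 -4/39 8 0 E
final 7 0 N

n=0: pose=(8,0,E); sL=8/39, sR=120/541; mL=-9008/21099, mR=-4/39; mL+mR=-3724/7033 → advance -1; mR−mL=6844/21099 → turn +1·90°
n=1: pose=(7,0,N); sL=30/113, sR=3/13; mL=-729/1469, mR=-15/113; mL+mR=-924/1469 → advance -1; mR−mL=534/1469 → turn +1·90°
n=2: pose=(7,-1,W); sL=120/277, sR=120/317; mL=-71280/87809, mR=-60/277; mL+mR=-90300/87809 → advance -1; mR−mL=52260/87809 → turn +1·90°
n=3: pose=(8,-1,S); sL=12/41, sR=60/169; mL=-4488/6929, mR=-6/41; mL+mR=-5502/6929 → advance -1; mR−mL=3474/6929 → turn +1·90°
n=4: pose=(8,0,E); sL=8/39, sR=120/541; mL=-9008/21099, mR=-4/39; mL+mR=-3724/7033 → advance -1; mR−mL=6844/21099 → turn +1·90°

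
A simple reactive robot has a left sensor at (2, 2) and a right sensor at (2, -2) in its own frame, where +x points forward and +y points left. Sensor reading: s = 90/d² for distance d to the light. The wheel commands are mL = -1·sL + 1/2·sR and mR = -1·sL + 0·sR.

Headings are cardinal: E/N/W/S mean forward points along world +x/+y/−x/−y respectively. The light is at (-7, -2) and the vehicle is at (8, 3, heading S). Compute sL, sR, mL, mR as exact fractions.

left sensor world pos  = (10, 1); dL² = 298
right sensor world pos = (6, 1); dR² = 178
sL = 90/298 = 45/149
sR = 90/178 = 45/89
mL = -1·sL + 1/2·sR = -1305/26522
mR = -1·sL + 0·sR = -45/149

45/149 45/89 -1305/26522 -45/149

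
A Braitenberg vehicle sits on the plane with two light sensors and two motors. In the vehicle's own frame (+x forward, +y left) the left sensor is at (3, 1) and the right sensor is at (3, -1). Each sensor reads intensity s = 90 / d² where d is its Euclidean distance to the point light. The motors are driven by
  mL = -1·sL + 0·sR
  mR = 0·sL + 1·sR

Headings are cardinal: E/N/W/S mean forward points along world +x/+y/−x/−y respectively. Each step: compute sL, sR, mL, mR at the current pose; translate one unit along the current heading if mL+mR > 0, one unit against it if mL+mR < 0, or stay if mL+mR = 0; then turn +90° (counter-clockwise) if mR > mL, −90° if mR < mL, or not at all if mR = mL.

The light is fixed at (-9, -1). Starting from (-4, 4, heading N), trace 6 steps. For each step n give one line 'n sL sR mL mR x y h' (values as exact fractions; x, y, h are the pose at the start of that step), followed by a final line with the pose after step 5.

n=0: pose=(-4,4,N); sL=9/8, sR=9/10; mL=-9/8, mR=9/10; mL+mR=-9/40 → advance -1; mR−mL=81/40 → turn +1·90°
n=1: pose=(-4,3,W); sL=90/13, sR=90/29; mL=-90/13, mR=90/29; mL+mR=-1440/377 → advance -1; mR−mL=3780/377 → turn +1·90°
n=2: pose=(-3,3,S); sL=9/5, sR=45/13; mL=-9/5, mR=45/13; mL+mR=108/65 → advance +1; mR−mL=342/65 → turn +1·90°
n=3: pose=(-3,2,E); sL=90/97, sR=18/17; mL=-90/97, mR=18/17; mL+mR=216/1649 → advance +1; mR−mL=3276/1649 → turn +1·90°
n=4: pose=(-2,2,N); sL=5/4, sR=9/10; mL=-5/4, mR=9/10; mL+mR=-7/20 → advance -1; mR−mL=43/20 → turn +1·90°
n=5: pose=(-2,1,W); sL=90/17, sR=18/5; mL=-90/17, mR=18/5; mL+mR=-144/85 → advance -1; mR−mL=756/85 → turn +1·90°

0 9/8 9/10 -9/8 9/10 -4 4 N
1 90/13 90/29 -90/13 90/29 -4 3 W
2 9/5 45/13 -9/5 45/13 -3 3 S
3 90/97 18/17 -90/97 18/17 -3 2 E
4 5/4 9/10 -5/4 9/10 -2 2 N
5 90/17 18/5 -90/17 18/5 -2 1 W
final -1 1 S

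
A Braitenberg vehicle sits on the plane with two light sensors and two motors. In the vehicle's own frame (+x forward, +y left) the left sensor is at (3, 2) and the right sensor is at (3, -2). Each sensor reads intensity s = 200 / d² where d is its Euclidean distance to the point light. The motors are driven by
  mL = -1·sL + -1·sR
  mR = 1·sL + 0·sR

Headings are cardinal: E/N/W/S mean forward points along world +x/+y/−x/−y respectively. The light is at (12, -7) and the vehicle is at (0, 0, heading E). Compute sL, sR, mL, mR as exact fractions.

left sensor world pos  = (3, 2); dL² = 162
right sensor world pos = (3, -2); dR² = 106
sL = 200/162 = 100/81
sR = 200/106 = 100/53
mL = -1·sL + -1·sR = -13400/4293
mR = 1·sL + 0·sR = 100/81

100/81 100/53 -13400/4293 100/81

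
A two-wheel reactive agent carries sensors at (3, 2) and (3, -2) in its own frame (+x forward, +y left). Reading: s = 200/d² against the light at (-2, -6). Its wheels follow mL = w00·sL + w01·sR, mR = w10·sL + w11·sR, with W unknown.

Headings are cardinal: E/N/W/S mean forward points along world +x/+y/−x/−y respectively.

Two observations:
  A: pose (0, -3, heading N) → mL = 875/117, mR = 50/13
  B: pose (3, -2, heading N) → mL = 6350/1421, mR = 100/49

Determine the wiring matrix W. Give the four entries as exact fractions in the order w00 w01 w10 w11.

obs A: pose=(0,-3,N) → sL=50/9, sR=50/13, mL=875/117, mR=50/13
obs B: pose=(3,-2,N) → sL=100/29, sR=100/49, mL=6350/1421, mR=100/49
sensor matrix S = [[50/9, 50/13], [100/29, 100/49]]; det S = -320000/166257
solve [mL_A; mL_B] = S·[w00; w01] and [mR_A; mR_B] = S·[w10; w11]:
  w00 = 1, w01 = 1/2, w10 = 0, w11 = 1

1 1/2 0 1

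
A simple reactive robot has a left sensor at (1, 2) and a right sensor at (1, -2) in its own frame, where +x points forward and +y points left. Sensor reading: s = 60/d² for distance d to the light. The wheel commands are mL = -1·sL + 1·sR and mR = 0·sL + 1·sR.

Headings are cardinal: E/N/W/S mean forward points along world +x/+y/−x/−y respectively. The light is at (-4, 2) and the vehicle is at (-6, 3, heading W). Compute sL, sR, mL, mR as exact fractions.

left sensor world pos  = (-7, 1); dL² = 10
right sensor world pos = (-7, 5); dR² = 18
sL = 60/10 = 6
sR = 60/18 = 10/3
mL = -1·sL + 1·sR = -8/3
mR = 0·sL + 1·sR = 10/3

6 10/3 -8/3 10/3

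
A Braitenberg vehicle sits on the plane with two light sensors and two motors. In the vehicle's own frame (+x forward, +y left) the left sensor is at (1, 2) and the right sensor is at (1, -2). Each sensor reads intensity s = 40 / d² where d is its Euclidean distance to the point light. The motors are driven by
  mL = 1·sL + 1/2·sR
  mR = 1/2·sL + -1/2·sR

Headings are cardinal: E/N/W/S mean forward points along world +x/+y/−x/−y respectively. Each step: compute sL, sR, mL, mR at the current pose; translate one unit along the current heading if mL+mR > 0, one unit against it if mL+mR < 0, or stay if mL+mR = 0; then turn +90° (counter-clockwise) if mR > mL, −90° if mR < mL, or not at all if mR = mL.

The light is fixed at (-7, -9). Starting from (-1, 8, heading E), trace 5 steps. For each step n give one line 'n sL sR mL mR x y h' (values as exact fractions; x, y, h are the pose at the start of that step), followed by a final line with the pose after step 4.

n=0: pose=(-1,8,E); sL=4/41, sR=20/137; mL=958/5617, mR=-136/5617; mL+mR=6/41 → advance +1; mR−mL=-1094/5617 → turn -1·90°
n=1: pose=(0,8,S); sL=40/337, sR=40/281; mL=17980/94697, mR=-1120/94697; mL+mR=60/337 → advance +1; mR−mL=-19100/94697 → turn -1·90°
n=2: pose=(0,7,W); sL=5/29, sR=1/9; mL=119/522, mR=8/261; mL+mR=15/58 → advance +1; mR−mL=-103/522 → turn -1·90°
n=3: pose=(-1,7,N); sL=8/61, sR=40/353; mL=4044/21533, mR=192/21533; mL+mR=12/61 → advance +1; mR−mL=-3852/21533 → turn -1·90°
n=4: pose=(-1,8,E); sL=4/41, sR=20/137; mL=958/5617, mR=-136/5617; mL+mR=6/41 → advance +1; mR−mL=-1094/5617 → turn -1·90°

0 4/41 20/137 958/5617 -136/5617 -1 8 E
1 40/337 40/281 17980/94697 -1120/94697 0 8 S
2 5/29 1/9 119/522 8/261 0 7 W
3 8/61 40/353 4044/21533 192/21533 -1 7 N
4 4/41 20/137 958/5617 -136/5617 -1 8 E
final 0 8 S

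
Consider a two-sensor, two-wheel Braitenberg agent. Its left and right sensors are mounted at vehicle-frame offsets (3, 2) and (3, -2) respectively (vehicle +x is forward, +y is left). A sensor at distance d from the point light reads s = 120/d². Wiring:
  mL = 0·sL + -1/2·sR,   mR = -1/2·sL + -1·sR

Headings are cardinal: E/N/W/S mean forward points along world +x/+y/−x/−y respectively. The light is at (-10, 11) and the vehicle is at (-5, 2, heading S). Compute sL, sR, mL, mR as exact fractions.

left sensor world pos  = (-3, -1); dL² = 193
right sensor world pos = (-7, -1); dR² = 153
sL = 120/193 = 120/193
sR = 120/153 = 40/51
mL = 0·sL + -1/2·sR = -20/51
mR = -1/2·sL + -1·sR = -10780/9843

120/193 40/51 -20/51 -10780/9843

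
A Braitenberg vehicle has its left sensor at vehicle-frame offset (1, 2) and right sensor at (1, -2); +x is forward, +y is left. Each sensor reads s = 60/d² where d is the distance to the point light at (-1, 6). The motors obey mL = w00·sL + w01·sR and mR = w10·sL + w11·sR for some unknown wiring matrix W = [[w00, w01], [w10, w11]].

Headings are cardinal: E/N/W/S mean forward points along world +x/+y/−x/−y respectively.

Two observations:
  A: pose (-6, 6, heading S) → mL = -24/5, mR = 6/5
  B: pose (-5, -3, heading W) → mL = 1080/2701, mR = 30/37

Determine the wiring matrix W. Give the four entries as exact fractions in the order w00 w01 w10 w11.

obs A: pose=(-6,6,S) → sL=6, sR=6/5, mL=-24/5, mR=6/5
obs B: pose=(-5,-3,W) → sL=30/73, sR=30/37, mL=1080/2701, mR=30/37
sensor matrix S = [[6, 6/5], [30/73, 30/37]]; det S = 11808/2701
solve [mL_A; mL_B] = S·[w00; w01] and [mR_A; mR_B] = S·[w10; w11]:
  w00 = -1, w01 = 1, w10 = 0, w11 = 1

-1 1 0 1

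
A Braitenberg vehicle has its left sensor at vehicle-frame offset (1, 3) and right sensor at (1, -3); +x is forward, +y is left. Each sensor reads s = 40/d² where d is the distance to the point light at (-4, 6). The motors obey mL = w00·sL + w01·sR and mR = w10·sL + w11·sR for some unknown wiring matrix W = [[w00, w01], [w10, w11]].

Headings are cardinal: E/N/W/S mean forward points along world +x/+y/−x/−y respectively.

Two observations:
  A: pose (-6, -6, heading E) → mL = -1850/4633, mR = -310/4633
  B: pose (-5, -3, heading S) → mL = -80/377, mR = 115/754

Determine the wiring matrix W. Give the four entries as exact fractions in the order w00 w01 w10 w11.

-1 1/2 -1/2 1

obs A: pose=(-6,-6,E) → sL=20/41, sR=20/113, mL=-1850/4633, mR=-310/4633
obs B: pose=(-5,-3,S) → sL=5/13, sR=10/29, mL=-80/377, mR=115/754
sensor matrix S = [[20/41, 20/113], [5/13, 10/29]]; det S = 174900/1746641
solve [mL_A; mL_B] = S·[w00; w01] and [mR_A; mR_B] = S·[w10; w11]:
  w00 = -1, w01 = 1/2, w10 = -1/2, w11 = 1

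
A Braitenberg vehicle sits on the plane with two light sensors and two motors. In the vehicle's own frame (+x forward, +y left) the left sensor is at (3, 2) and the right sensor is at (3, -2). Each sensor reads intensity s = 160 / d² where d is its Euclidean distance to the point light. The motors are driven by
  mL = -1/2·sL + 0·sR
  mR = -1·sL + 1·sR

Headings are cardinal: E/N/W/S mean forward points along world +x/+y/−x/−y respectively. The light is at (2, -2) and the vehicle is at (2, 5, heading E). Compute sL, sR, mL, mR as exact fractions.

16/9 80/17 -8/9 448/153

left sensor world pos  = (5, 7); dL² = 90
right sensor world pos = (5, 3); dR² = 34
sL = 160/90 = 16/9
sR = 160/34 = 80/17
mL = -1/2·sL + 0·sR = -8/9
mR = -1·sL + 1·sR = 448/153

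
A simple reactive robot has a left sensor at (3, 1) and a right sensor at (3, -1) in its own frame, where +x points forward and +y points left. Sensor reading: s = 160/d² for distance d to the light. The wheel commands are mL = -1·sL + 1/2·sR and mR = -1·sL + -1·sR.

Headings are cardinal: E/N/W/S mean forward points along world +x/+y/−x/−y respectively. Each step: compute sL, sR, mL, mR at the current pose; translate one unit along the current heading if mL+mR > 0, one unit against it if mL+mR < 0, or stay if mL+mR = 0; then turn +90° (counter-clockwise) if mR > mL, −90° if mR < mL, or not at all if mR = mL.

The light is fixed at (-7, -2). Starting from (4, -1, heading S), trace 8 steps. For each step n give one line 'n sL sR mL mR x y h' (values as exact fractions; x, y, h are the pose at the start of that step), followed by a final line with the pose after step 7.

n=0: pose=(4,-1,S); sL=40/37, sR=20/13; mL=-150/481, mR=-1260/481; mL+mR=-1410/481 → advance -1; mR−mL=-30/13 → turn -1·90°
n=1: pose=(4,0,W); sL=32/13, sR=160/73; mL=-1296/949, mR=-4416/949; mL+mR=-5712/949 → advance -1; mR−mL=-240/73 → turn -1·90°
n=2: pose=(5,0,N); sL=80/73, sR=80/97; mL=-4840/7081, mR=-13600/7081; mL+mR=-18440/7081 → advance -1; mR−mL=-120/97 → turn -1·90°
n=3: pose=(5,-1,E); sL=160/229, sR=32/45; mL=-3536/10305, mR=-14528/10305; mL+mR=-18064/10305 → advance -1; mR−mL=-16/15 → turn -1·90°
n=4: pose=(4,-1,S); sL=40/37, sR=20/13; mL=-150/481, mR=-1260/481; mL+mR=-1410/481 → advance -1; mR−mL=-30/13 → turn -1·90°
n=5: pose=(4,0,W); sL=32/13, sR=160/73; mL=-1296/949, mR=-4416/949; mL+mR=-5712/949 → advance -1; mR−mL=-240/73 → turn -1·90°
n=6: pose=(5,0,N); sL=80/73, sR=80/97; mL=-4840/7081, mR=-13600/7081; mL+mR=-18440/7081 → advance -1; mR−mL=-120/97 → turn -1·90°
n=7: pose=(5,-1,E); sL=160/229, sR=32/45; mL=-3536/10305, mR=-14528/10305; mL+mR=-18064/10305 → advance -1; mR−mL=-16/15 → turn -1·90°

0 40/37 20/13 -150/481 -1260/481 4 -1 S
1 32/13 160/73 -1296/949 -4416/949 4 0 W
2 80/73 80/97 -4840/7081 -13600/7081 5 0 N
3 160/229 32/45 -3536/10305 -14528/10305 5 -1 E
4 40/37 20/13 -150/481 -1260/481 4 -1 S
5 32/13 160/73 -1296/949 -4416/949 4 0 W
6 80/73 80/97 -4840/7081 -13600/7081 5 0 N
7 160/229 32/45 -3536/10305 -14528/10305 5 -1 E
final 4 -1 S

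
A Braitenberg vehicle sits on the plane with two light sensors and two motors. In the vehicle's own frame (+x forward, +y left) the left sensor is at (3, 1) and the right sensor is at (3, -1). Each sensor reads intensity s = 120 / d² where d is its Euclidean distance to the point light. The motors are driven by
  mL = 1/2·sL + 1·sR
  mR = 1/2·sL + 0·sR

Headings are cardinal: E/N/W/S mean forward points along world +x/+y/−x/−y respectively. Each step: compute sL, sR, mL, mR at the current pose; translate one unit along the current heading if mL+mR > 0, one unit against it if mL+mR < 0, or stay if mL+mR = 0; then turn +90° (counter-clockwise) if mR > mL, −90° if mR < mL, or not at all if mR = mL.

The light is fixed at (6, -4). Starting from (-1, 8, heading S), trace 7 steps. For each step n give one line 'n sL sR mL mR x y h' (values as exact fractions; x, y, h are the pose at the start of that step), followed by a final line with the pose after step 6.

n=0: pose=(-1,8,S); sL=40/39, sR=24/29; mL=1516/1131, mR=20/39; mL+mR=2096/1131 → advance +1; mR−mL=-24/29 → turn -1·90°
n=1: pose=(-1,7,W); sL=3/5, sR=30/61; mL=483/610, mR=3/10; mL+mR=333/305 → advance +1; mR−mL=-30/61 → turn -1·90°
n=2: pose=(-2,7,N); sL=120/277, sR=24/49; mL=9588/13573, mR=60/277; mL+mR=12528/13573 → advance +1; mR−mL=-24/49 → turn -1·90°
n=3: pose=(-2,8,E); sL=60/97, sR=60/73; mL=8010/7081, mR=30/97; mL+mR=10200/7081 → advance +1; mR−mL=-60/73 → turn -1·90°
n=4: pose=(-1,8,S); sL=40/39, sR=24/29; mL=1516/1131, mR=20/39; mL+mR=2096/1131 → advance +1; mR−mL=-24/29 → turn -1·90°
n=5: pose=(-1,7,W); sL=3/5, sR=30/61; mL=483/610, mR=3/10; mL+mR=333/305 → advance +1; mR−mL=-30/61 → turn -1·90°
n=6: pose=(-2,7,N); sL=120/277, sR=24/49; mL=9588/13573, mR=60/277; mL+mR=12528/13573 → advance +1; mR−mL=-24/49 → turn -1·90°

0 40/39 24/29 1516/1131 20/39 -1 8 S
1 3/5 30/61 483/610 3/10 -1 7 W
2 120/277 24/49 9588/13573 60/277 -2 7 N
3 60/97 60/73 8010/7081 30/97 -2 8 E
4 40/39 24/29 1516/1131 20/39 -1 8 S
5 3/5 30/61 483/610 3/10 -1 7 W
6 120/277 24/49 9588/13573 60/277 -2 7 N
final -2 8 E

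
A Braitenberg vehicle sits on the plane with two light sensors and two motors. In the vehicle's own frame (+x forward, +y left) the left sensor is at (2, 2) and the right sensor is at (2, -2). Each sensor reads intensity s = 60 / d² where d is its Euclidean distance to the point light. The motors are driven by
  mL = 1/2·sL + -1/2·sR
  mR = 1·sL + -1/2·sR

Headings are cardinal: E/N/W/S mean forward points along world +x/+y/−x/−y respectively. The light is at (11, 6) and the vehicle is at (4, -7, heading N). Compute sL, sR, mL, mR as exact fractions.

left sensor world pos  = (2, -5); dL² = 202
right sensor world pos = (6, -5); dR² = 146
sL = 60/202 = 30/101
sR = 60/146 = 30/73
mL = 1/2·sL + -1/2·sR = -420/7373
mR = 1·sL + -1/2·sR = 675/7373

30/101 30/73 -420/7373 675/7373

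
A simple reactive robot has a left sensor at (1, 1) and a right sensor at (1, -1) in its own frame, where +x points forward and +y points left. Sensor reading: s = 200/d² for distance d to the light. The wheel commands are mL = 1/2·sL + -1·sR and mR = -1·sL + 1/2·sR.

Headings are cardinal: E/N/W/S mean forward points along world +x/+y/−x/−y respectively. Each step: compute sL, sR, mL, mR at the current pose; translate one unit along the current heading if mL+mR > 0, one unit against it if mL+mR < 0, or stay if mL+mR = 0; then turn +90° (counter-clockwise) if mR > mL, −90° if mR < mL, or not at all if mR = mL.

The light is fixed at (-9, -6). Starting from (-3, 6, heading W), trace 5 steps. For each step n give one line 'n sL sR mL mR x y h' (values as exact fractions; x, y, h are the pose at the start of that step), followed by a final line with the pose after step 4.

n=0: pose=(-3,6,W); sL=100/73, sR=100/97; mL=-2450/7081, mR=-6050/7081; mL+mR=-8500/7081 → advance -1; mR−mL=-3600/7081 → turn -1·90°
n=1: pose=(-2,6,N); sL=40/41, sR=200/233; mL=-3540/9553, mR=-5220/9553; mL+mR=-8760/9553 → advance -1; mR−mL=-1680/9553 → turn -1·90°
n=2: pose=(-2,5,E); sL=25/26, sR=50/41; mL=-1575/2132, mR=-375/1066; mL+mR=-2325/2132 → advance -1; mR−mL=825/2132 → turn +1·90°
n=3: pose=(-3,5,N); sL=200/169, sR=200/193; mL=-14500/32617, mR=-21700/32617; mL+mR=-36200/32617 → advance -1; mR−mL=-7200/32617 → turn -1·90°
n=4: pose=(-3,4,E); sL=20/17, sR=20/13; mL=-210/221, mR=-90/221; mL+mR=-300/221 → advance -1; mR−mL=120/221 → turn +1·90°

0 100/73 100/97 -2450/7081 -6050/7081 -3 6 W
1 40/41 200/233 -3540/9553 -5220/9553 -2 6 N
2 25/26 50/41 -1575/2132 -375/1066 -2 5 E
3 200/169 200/193 -14500/32617 -21700/32617 -3 5 N
4 20/17 20/13 -210/221 -90/221 -3 4 E
final -4 4 N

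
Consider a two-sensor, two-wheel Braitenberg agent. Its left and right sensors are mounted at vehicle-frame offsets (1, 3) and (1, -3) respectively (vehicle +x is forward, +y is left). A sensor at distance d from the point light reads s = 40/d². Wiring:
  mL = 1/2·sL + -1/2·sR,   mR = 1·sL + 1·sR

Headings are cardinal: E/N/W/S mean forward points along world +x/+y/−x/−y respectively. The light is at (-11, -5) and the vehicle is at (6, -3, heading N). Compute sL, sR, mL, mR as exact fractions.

left sensor world pos  = (3, -2); dL² = 205
right sensor world pos = (9, -2); dR² = 409
sL = 40/205 = 8/41
sR = 40/409 = 40/409
mL = 1/2·sL + -1/2·sR = 816/16769
mR = 1·sL + 1·sR = 4912/16769

8/41 40/409 816/16769 4912/16769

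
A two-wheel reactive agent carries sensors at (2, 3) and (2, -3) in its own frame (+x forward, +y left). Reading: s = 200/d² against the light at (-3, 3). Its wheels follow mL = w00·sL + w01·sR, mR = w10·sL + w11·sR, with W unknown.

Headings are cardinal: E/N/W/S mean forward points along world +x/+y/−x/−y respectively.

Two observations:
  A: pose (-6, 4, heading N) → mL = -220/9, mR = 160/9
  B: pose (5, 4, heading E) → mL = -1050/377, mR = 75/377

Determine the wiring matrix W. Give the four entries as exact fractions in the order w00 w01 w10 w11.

obs A: pose=(-6,4,N) → sL=40/9, sR=200/9, mL=-220/9, mR=160/9
obs B: pose=(5,4,E) → sL=50/29, sR=25/13, mL=-1050/377, mR=75/377
sensor matrix S = [[40/9, 200/9], [50/29, 25/13]]; det S = -101000/3393
solve [mL_A; mL_B] = S·[w00; w01] and [mR_A; mR_B] = S·[w10; w11]:
  w00 = -1/2, w01 = -1, w10 = -1, w11 = 1

-1/2 -1 -1 1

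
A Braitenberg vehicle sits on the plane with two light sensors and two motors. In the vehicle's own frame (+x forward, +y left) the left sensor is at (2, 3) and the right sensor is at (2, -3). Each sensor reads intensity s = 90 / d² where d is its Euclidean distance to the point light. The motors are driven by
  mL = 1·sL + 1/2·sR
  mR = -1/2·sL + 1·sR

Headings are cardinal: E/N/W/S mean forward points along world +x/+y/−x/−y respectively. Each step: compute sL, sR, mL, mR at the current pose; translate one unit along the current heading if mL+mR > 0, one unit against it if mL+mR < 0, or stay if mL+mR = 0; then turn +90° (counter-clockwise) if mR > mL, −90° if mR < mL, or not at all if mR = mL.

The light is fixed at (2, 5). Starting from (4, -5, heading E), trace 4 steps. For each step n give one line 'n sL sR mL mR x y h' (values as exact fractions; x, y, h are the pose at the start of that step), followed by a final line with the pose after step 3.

0 18/13 18/37 783/481 -99/481 4 -5 E
1 1/2 5/8 13/16 3/8 5 -5 S
2 90/197 18/13 2943/2561 2961/2561 5 -6 W
3 45/97 9/17 2403/3298 981/3298 4 -6 S
final 4 -7 W

n=0: pose=(4,-5,E); sL=18/13, sR=18/37; mL=783/481, mR=-99/481; mL+mR=684/481 → advance +1; mR−mL=-882/481 → turn -1·90°
n=1: pose=(5,-5,S); sL=1/2, sR=5/8; mL=13/16, mR=3/8; mL+mR=19/16 → advance +1; mR−mL=-7/16 → turn -1·90°
n=2: pose=(5,-6,W); sL=90/197, sR=18/13; mL=2943/2561, mR=2961/2561; mL+mR=5904/2561 → advance +1; mR−mL=18/2561 → turn +1·90°
n=3: pose=(4,-6,S); sL=45/97, sR=9/17; mL=2403/3298, mR=981/3298; mL+mR=1692/1649 → advance +1; mR−mL=-711/1649 → turn -1·90°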